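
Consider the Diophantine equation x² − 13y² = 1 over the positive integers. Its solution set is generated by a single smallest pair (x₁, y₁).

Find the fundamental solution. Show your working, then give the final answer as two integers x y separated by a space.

√13 = [3; 1,1,1,1,6, …], period ℓ=5 (odd) → k=9
a_0=3:  p_0=3·1+0=3,  q_0=3·0+1=1
…
a_2=1:  p_2=1·4+3=7,  q_2=1·1+1=2
a_3=1:  p_3=1·7+4=11,  q_3=1·2+1=3
a_4=1:  p_4=1·11+7=18,  q_4=1·3+2=5
…
a_6=1:  p_6=1·119+18=137,  q_6=1·33+5=38
a_7=1:  p_7=1·137+119=256,  q_7=1·38+33=71
a_8=1:  p_8=1·256+137=393,  q_8=1·71+38=109
a_9=1:  p_9=1·393+256=649,  q_9=1·109+71=180
→ (649, 180).  Check: 649²=421201, 13·180²=421200, difference 1.

649 180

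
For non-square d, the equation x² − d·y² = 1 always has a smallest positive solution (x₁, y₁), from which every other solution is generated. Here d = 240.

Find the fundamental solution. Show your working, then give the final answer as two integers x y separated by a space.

[15; 2,30] for √240; ℓ=2 ⇒ convergent index 1
a_0=15:  p_0=15·1+0=15,  q_0=15·0+1=1
a_1=2:  p_1=2·15+1=31,  q_1=2·1+0=2
fundamental: x₁=31, y₁=2  (since 961 − 240·4 = 1)

31 2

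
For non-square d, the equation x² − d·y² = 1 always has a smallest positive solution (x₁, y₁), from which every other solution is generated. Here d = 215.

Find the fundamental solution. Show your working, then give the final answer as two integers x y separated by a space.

44 3

[14; 1,1,1,28] for √215; ℓ=4 ⇒ convergent index 3
step 0: (14, 1)  from 14·(1,0) + (0,1)
step 1: (15, 1)  from 1·(14,1) + (1,0)
step 2: (29, 2)  from 1·(15,1) + (14,1)
step 3: (44, 3)  from 1·(29,2) + (15,1)
(x₁, y₁) = (44, 3);  44² − 215·3² = 1 ✓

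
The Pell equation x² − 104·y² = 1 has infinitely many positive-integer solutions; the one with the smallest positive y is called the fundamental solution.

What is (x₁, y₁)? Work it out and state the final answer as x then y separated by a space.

51 5

√104 = [10; 5,20, …], period ℓ=2 (even) → k=1
i=0: a=10 ⇒ p=10, q=1
i=1: a=5 ⇒ p=51, q=5
(x₁, y₁) = (51, 5);  51² − 104·5² = 1 ✓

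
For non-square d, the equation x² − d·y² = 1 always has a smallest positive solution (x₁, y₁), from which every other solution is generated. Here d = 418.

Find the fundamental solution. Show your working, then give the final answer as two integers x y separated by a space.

33857 1656

d=418: √d = [20; 2,4,20,4,2,40] (ℓ=6, even), read p_5/q_5
a_0=20:  p_0=20·1+0=20,  q_0=20·0+1=1
…
a_4=4:  p_4=4·3721+184=15068,  q_4=4·182+9=737
a_5=2:  p_5=2·15068+3721=33857,  q_5=2·737+182=1656
→ (33857, 1656).  Check: 33857²=1146296449, 418·1656²=1146296448, difference 1.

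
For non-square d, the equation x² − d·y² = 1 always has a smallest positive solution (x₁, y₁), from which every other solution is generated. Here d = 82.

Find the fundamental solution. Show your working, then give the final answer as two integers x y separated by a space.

[9; 18] for √82; ℓ=1 ⇒ convergent index 1
a_0=9:  p_0=9·1+0=9,  q_0=9·0+1=1
a_1=18:  p_1=18·9+1=163,  q_1=18·1+0=18
(x₁, y₁) = (163, 18);  163² − 82·18² = 1 ✓

163 18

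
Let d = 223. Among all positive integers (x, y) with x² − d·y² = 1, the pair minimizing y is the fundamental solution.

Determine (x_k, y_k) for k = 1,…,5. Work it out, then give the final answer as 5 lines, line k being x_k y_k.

d=223: √d = [14; 1,13,1,28] (ℓ=4, even), read p_3/q_3
k=0  a_k=14  p_k/q_k = 14/1
k=1  a_k=1  p_k/q_k = 15/1
k=2  a_k=13  p_k/q_k = 209/14
k=3  a_k=1  p_k/q_k = 224/15
→ (224, 15).  Check: 224²=50176, 223·15²=50175, difference 1.
k=2:  x_2 = 224·224+223·15·15 = 100351,  y_2 = 224·15+15·224 = 6720
k=3:  x_3 = 224·100351+223·15·6720 = 44957024,  y_3 = 224·6720+15·100351 = 3010545
k=4:  x_4 = 224·44957024+223·15·3010545 = 20140646401,  y_4 = 224·3010545+15·44957024 = 1348717440
k=5:  x_5 = 224·20140646401+223·15·1348717440 = 9022964630624,  y_5 = 224·1348717440+15·20140646401 = 604222402575

224 15
100351 6720
44957024 3010545
20140646401 1348717440
9022964630624 604222402575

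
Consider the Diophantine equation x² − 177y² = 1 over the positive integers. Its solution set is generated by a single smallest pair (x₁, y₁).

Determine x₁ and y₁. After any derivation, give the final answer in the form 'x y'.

d=177: √d = [13; 3,3,2,8,2,3,3,26] (ℓ=8, even), read p_7/q_7
k=0  a_k=13  p_k/q_k = 13/1
k=1  a_k=3  p_k/q_k = 40/3
k=2  a_k=3  p_k/q_k = 133/10
k=3  a_k=2  p_k/q_k = 306/23
k=4  a_k=8  p_k/q_k = 2581/194
k=5  a_k=2  p_k/q_k = 5468/411
k=6  a_k=3  p_k/q_k = 18985/1427
k=7  a_k=3  p_k/q_k = 62423/4692
fundamental: x₁=62423, y₁=4692  (since 3896630929 − 177·22014864 = 1)

62423 4692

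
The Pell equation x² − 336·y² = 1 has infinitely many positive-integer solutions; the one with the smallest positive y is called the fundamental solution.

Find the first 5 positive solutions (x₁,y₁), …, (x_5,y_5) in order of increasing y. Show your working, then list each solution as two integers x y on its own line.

√336 → a₀=18, period (3,36); ℓ=2 even so k=1
step 0: (18, 1)  from 18·(1,0) + (0,1)
step 1: (55, 3)  from 3·(18,1) + (1,0)
→ (55, 3).  Check: 55²=3025, 336·3²=3024, difference 1.
(55+3√336)^2 = 6049 + 330√336
(55+3√336)^3 = 665335 + 36297√336
(55+3√336)^4 = 73180801 + 3992340√336
(55+3√336)^5 = 8049222775 + 439121103√336

55 3
6049 330
665335 36297
73180801 3992340
8049222775 439121103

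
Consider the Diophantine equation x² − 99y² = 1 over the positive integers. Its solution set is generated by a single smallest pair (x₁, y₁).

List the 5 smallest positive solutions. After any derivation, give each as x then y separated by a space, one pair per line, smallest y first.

[9; 1,18] for √99; ℓ=2 ⇒ convergent index 1
step 0: (9, 1)  from 9·(1,0) + (0,1)
step 1: (10, 1)  from 1·(9,1) + (1,0)
(x₁, y₁) = (10, 1);  10² − 99·1² = 1 ✓
(x_2, y_2) = (10·10 + 99·1·1, 10·1 + 1·10) = (199, 20)
(x_3, y_3) = (10·199 + 99·1·20, 10·20 + 1·199) = (3970, 399)
(x_4, y_4) = (10·3970 + 99·1·399, 10·399 + 1·3970) = (79201, 7960)
(x_5, y_5) = (10·79201 + 99·1·7960, 10·7960 + 1·79201) = (1580050, 158801)

10 1
199 20
3970 399
79201 7960
1580050 158801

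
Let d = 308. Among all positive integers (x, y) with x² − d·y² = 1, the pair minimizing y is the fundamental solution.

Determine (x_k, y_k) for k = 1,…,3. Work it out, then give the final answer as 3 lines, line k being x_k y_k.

√308 = [17; 1,1,4,1,1,34, …], period ℓ=6 (even) → k=5
a_0=17:  p_0=17·1+0=17,  q_0=17·0+1=1
…
a_2=1:  p_2=1·18+17=35,  q_2=1·1+1=2
…
a_4=1:  p_4=1·158+35=193,  q_4=1·9+2=11
a_5=1:  p_5=1·193+158=351,  q_5=1·11+9=20
→ (351, 20).  Check: 351²=123201, 308·20²=123200, difference 1.
n=2: (351,20)∘(351,20) = (351·351+308·20·20, 351·20+20·351) = (246401,14040)
n=3: (246401,14040)∘(351,20) = (351·246401+308·20·14040, 351·14040+20·246401) = (172973151,9856060)

351 20
246401 14040
172973151 9856060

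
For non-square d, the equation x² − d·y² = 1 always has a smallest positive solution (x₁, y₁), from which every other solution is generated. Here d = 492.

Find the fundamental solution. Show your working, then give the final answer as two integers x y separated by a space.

[22; 5,1,1,10,1,1,5,44] for √492; ℓ=8 ⇒ convergent index 7
i=0: a=22 ⇒ p=22, q=1
…
i=2: a=1 ⇒ p=133, q=6
…
i=6: a=1 ⇒ p=5390, q=243
i=7: a=5 ⇒ p=29767, q=1342
(x₁, y₁) = (29767, 1342);  29767² − 492·1342² = 1 ✓

29767 1342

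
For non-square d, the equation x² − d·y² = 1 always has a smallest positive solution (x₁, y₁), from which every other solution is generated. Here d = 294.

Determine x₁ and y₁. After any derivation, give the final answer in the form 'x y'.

[17; 6,1,4,1,6,34] for √294; ℓ=6 ⇒ convergent index 5
k=0  a_k=17  p_k/q_k = 17/1
…
k=2  a_k=1  p_k/q_k = 120/7
…
k=4  a_k=1  p_k/q_k = 703/41
k=5  a_k=6  p_k/q_k = 4801/280
(x₁, y₁) = (4801, 280);  4801² − 294·280² = 1 ✓

4801 280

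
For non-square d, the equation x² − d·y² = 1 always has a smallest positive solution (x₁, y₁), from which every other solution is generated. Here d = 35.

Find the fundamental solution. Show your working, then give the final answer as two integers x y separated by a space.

√35 = [5; 1,10, …], period ℓ=2 (even) → k=1
k=0  a_k=5  p_k/q_k = 5/1
k=1  a_k=1  p_k/q_k = 6/1
(x₁, y₁) = (6, 1);  6² − 35·1² = 1 ✓

6 1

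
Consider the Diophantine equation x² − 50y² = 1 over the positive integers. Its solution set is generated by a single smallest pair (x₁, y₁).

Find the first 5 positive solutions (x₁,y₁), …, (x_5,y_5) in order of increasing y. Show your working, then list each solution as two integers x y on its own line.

√50 → a₀=7, period (14); ℓ=1 odd so k=1
step 0: (7, 1)  from 7·(1,0) + (0,1)
step 1: (99, 14)  from 14·(7,1) + (1,0)
fundamental: x₁=99, y₁=14  (since 9801 − 50·196 = 1)
k=2:  x_2 = 99·99+50·14·14 = 19601,  y_2 = 99·14+14·99 = 2772
k=3:  x_3 = 99·19601+50·14·2772 = 3880899,  y_3 = 99·2772+14·19601 = 548842
k=4:  x_4 = 99·3880899+50·14·548842 = 768398401,  y_4 = 99·548842+14·3880899 = 108667944
k=5:  x_5 = 99·768398401+50·14·108667944 = 152139002499,  y_5 = 99·108667944+14·768398401 = 21515704070

99 14
19601 2772
3880899 548842
768398401 108667944
152139002499 21515704070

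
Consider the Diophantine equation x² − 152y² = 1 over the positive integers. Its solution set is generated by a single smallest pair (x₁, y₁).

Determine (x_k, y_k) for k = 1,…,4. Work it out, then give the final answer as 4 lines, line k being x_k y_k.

d=152: √d = [12; 3,24] (ℓ=2, even), read p_1/q_1
a_0=12:  p_0=12·1+0=12,  q_0=12·0+1=1
a_1=3:  p_1=3·12+1=37,  q_1=3·1+0=3
→ (37, 3).  Check: 37²=1369, 152·3²=1368, difference 1.
(37+3√152)^2 = 2737 + 222√152
(37+3√152)^3 = 202501 + 16425√152
(37+3√152)^4 = 14982337 + 1215228√152

37 3
2737 222
202501 16425
14982337 1215228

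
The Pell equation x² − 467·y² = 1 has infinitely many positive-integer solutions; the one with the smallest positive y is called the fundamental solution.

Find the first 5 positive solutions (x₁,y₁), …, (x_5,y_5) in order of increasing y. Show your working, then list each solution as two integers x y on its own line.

√467 = [21; 1,1,1,1,3,…,1,1,42, …], period ℓ=14 (even) → k=13
i=0: a=21 ⇒ p=21, q=1
i=1: a=1 ⇒ p=22, q=1
i=2: a=1 ⇒ p=43, q=2
i=3: a=1 ⇒ p=65, q=3
i=4: a=1 ⇒ p=108, q=5
i=5: a=3 ⇒ p=389, q=18
i=6: a=3 ⇒ p=1275, q=59
i=7: a=21 ⇒ p=27164, q=1257
i=8: a=3 ⇒ p=82767, q=3830
i=9: a=3 ⇒ p=275465, q=12747
i=10: a=1 ⇒ p=358232, q=16577
i=11: a=1 ⇒ p=633697, q=29324
i=12: a=1 ⇒ p=991929, q=45901
i=13: a=1 ⇒ p=1625626, q=75225
→ (1625626, 75225).  Check: 1625626²=2642659891876, 467·75225²=2642659891875, difference 1.
(x_2, y_2) = (1625626·1625626 + 467·75225·75225, 1625626·75225 + 75225·1625626) = (5285319783751, 244575431700)
(x_3, y_3) = (1625626·5285319783751 + 467·75225·244575431700, 1625626·244575431700 + 75225·5285319783751) = (17183906517558380626, 795176361465413175)
(x_4, y_4) = (1625626·17183906517558380626 + 467·75225·795176361465413175, 1625626·795176361465413175 + 75225·17183906517558380626) = (55869210433019434807260001, 2585318735566902940613400)
(x_5, y_5) = (1625626·55869210433019434807260001 + 467·75225·2585318735566902940613400, 1625626·2585318735566902940613400 + 75225·55869210433019434807260001) = (181644882158758119549456134390626, 8405522709648569143113732563625)

1625626 75225
5285319783751 244575431700
17183906517558380626 795176361465413175
55869210433019434807260001 2585318735566902940613400
181644882158758119549456134390626 8405522709648569143113732563625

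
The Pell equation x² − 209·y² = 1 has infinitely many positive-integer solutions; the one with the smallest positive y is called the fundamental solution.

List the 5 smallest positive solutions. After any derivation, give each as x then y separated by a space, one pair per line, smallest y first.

46551 3220
4333991201 299788440
403503248748951 27910903337660
37566959460690844801 2598560922243032880
3497559059305735783913751 241931218954759943856100

[14; 2,5,3,2,3,5,2,28] for √209; ℓ=8 ⇒ convergent index 7
i=0: a=14 ⇒ p=14, q=1
…
i=6: a=5 ⇒ p=21266, q=1471
i=7: a=2 ⇒ p=46551, q=3220
→ (46551, 3220).  Check: 46551²=2166995601, 209·3220²=2166995600, difference 1.
(x_2, y_2) = (46551·46551 + 209·3220·3220, 46551·3220 + 3220·46551) = (4333991201, 299788440)
(x_3, y_3) = (46551·4333991201 + 209·3220·299788440, 46551·299788440 + 3220·4333991201) = (403503248748951, 27910903337660)
(x_4, y_4) = (46551·403503248748951 + 209·3220·27910903337660, 46551·27910903337660 + 3220·403503248748951) = (37566959460690844801, 2598560922243032880)
(x_5, y_5) = (46551·37566959460690844801 + 209·3220·2598560922243032880, 46551·2598560922243032880 + 3220·37566959460690844801) = (3497559059305735783913751, 241931218954759943856100)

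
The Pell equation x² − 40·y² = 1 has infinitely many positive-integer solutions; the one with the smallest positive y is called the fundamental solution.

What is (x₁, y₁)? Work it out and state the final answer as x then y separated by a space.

[6; 3,12] for √40; ℓ=2 ⇒ convergent index 1
k=0  a_k=6  p_k/q_k = 6/1
k=1  a_k=3  p_k/q_k = 19/3
→ (19, 3).  Check: 19²=361, 40·3²=360, difference 1.

19 3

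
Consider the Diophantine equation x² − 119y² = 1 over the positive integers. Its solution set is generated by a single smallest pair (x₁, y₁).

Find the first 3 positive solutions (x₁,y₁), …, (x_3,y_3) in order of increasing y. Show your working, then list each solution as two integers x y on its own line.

120 11
28799 2640
6911640 633589

√119 → a₀=10, period (1,9,1,20); ℓ=4 even so k=3
k=0  a_k=10  p_k/q_k = 10/1
k=1  a_k=1  p_k/q_k = 11/1
k=2  a_k=9  p_k/q_k = 109/10
k=3  a_k=1  p_k/q_k = 120/11
→ (120, 11).  Check: 120²=14400, 119·11²=14399, difference 1.
n=2: (120,11)∘(120,11) = (120·120+119·11·11, 120·11+11·120) = (28799,2640)
n=3: (28799,2640)∘(120,11) = (120·28799+119·11·2640, 120·2640+11·28799) = (6911640,633589)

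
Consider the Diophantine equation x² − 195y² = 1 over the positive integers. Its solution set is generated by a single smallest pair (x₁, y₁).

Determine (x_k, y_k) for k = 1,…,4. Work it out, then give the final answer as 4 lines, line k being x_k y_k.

14 1
391 28
10934 783
305761 21896

√195 → a₀=13, period (1,26); ℓ=2 even so k=1
a_0=13:  p_0=13·1+0=13,  q_0=13·0+1=1
a_1=1:  p_1=1·13+1=14,  q_1=1·1+0=1
fundamental: x₁=14, y₁=1  (since 196 − 195·1 = 1)
k=2:  x_2 = 14·14+195·1·1 = 391,  y_2 = 14·1+1·14 = 28
k=3:  x_3 = 14·391+195·1·28 = 10934,  y_3 = 14·28+1·391 = 783
k=4:  x_4 = 14·10934+195·1·783 = 305761,  y_4 = 14·783+1·10934 = 21896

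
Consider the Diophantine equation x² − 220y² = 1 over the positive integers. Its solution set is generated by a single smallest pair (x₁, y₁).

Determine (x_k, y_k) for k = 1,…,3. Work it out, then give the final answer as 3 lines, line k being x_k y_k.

89 6
15841 1068
2819609 190098

√220 → a₀=14, period (1,4,1,28); ℓ=4 even so k=3
i=0: a=14 ⇒ p=14, q=1
…
i=2: a=4 ⇒ p=74, q=5
i=3: a=1 ⇒ p=89, q=6
→ (89, 6).  Check: 89²=7921, 220·6²=7920, difference 1.
n=2: (89,6)∘(89,6) = (89·89+220·6·6, 89·6+6·89) = (15841,1068)
n=3: (15841,1068)∘(89,6) = (89·15841+220·6·1068, 89·1068+6·15841) = (2819609,190098)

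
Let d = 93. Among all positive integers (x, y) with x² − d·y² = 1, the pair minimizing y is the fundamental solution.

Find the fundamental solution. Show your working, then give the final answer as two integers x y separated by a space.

12151 1260

d=93: √d = [9; 1,1,1,4,6,4,1,1,1,18] (ℓ=10, even), read p_9/q_9
a_0=9:  p_0=9·1+0=9,  q_0=9·0+1=1
a_1=1:  p_1=1·9+1=10,  q_1=1·1+0=1
…
a_5=6:  p_5=6·135+29=839,  q_5=6·14+3=87
…
a_7=1:  p_7=1·3491+839=4330,  q_7=1·362+87=449
a_8=1:  p_8=1·4330+3491=7821,  q_8=1·449+362=811
a_9=1:  p_9=1·7821+4330=12151,  q_9=1·811+449=1260
(x₁, y₁) = (12151, 1260);  12151² − 93·1260² = 1 ✓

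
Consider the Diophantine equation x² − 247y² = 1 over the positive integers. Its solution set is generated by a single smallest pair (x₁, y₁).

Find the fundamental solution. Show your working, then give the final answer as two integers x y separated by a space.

85292 5427

√247 → a₀=15, period (1,2,1,1,9,1,9,1,1,2,1,30); ℓ=12 even so k=11
i=0: a=15 ⇒ p=15, q=1
i=1: a=1 ⇒ p=16, q=1
i=2: a=2 ⇒ p=47, q=3
i=3: a=1 ⇒ p=63, q=4
…
i=5: a=9 ⇒ p=1053, q=67
i=6: a=1 ⇒ p=1163, q=74
i=7: a=9 ⇒ p=11520, q=733
i=8: a=1 ⇒ p=12683, q=807
i=9: a=1 ⇒ p=24203, q=1540
i=10: a=2 ⇒ p=61089, q=3887
i=11: a=1 ⇒ p=85292, q=5427
fundamental: x₁=85292, y₁=5427  (since 7274725264 − 247·29452329 = 1)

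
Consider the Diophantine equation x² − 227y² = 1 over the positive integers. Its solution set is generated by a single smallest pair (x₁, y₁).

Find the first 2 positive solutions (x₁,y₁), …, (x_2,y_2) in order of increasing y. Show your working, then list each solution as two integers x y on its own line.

√227 = [15; 15,30, …], period ℓ=2 (even) → k=1
k=0  a_k=15  p_k/q_k = 15/1
k=1  a_k=15  p_k/q_k = 226/15
fundamental: x₁=226, y₁=15  (since 51076 − 227·225 = 1)
k=2:  x_2 = 226·226+227·15·15 = 102151,  y_2 = 226·15+15·226 = 6780

226 15
102151 6780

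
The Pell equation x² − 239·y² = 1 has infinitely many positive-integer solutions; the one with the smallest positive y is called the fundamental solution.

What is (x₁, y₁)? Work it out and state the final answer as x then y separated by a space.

d=239: √d = [15; 2,5,1,2,4,15,4,2,1,5,2,30] (ℓ=12, even), read p_11/q_11
i=0: a=15 ⇒ p=15, q=1
i=1: a=2 ⇒ p=31, q=2
i=2: a=5 ⇒ p=170, q=11
i=3: a=1 ⇒ p=201, q=13
…
i=5: a=4 ⇒ p=2489, q=161
…
i=7: a=4 ⇒ p=154117, q=9969
i=8: a=2 ⇒ p=346141, q=22390
…
i=10: a=5 ⇒ p=2847431, q=184185
i=11: a=2 ⇒ p=6195120, q=400729
(x₁, y₁) = (6195120, 400729);  6195120² − 239·400729² = 1 ✓

6195120 400729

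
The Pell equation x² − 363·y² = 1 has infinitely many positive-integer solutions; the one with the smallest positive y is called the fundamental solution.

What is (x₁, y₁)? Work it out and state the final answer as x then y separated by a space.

362 19

√363 = [19; 19,38, …], period ℓ=2 (even) → k=1
i=0: a=19 ⇒ p=19, q=1
i=1: a=19 ⇒ p=362, q=19
fundamental: x₁=362, y₁=19  (since 131044 − 363·361 = 1)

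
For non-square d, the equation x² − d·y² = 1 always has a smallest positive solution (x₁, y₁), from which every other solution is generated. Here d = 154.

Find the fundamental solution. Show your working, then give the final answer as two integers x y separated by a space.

[12; 2,2,3,1,2,1,3,2,2,24] for √154; ℓ=10 ⇒ convergent index 9
i=0: a=12 ⇒ p=12, q=1
…
i=2: a=2 ⇒ p=62, q=5
…
i=5: a=2 ⇒ p=757, q=61
…
i=8: a=2 ⇒ p=8724, q=703
i=9: a=2 ⇒ p=21295, q=1716
fundamental: x₁=21295, y₁=1716  (since 453477025 − 154·2944656 = 1)

21295 1716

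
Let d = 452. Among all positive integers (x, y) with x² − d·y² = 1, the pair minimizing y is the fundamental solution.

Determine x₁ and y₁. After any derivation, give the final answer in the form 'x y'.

√452 → a₀=21, period (3,1,5,3,10,3,5,1,3,42); ℓ=10 even so k=9
a_0=21:  p_0=21·1+0=21,  q_0=21·0+1=1
a_1=3:  p_1=3·21+1=64,  q_1=3·1+0=3
a_2=1:  p_2=1·64+21=85,  q_2=1·3+1=4
a_3=5:  p_3=5·85+64=489,  q_3=5·4+3=23
a_4=3:  p_4=3·489+85=1552,  q_4=3·23+4=73
…
a_6=3:  p_6=3·16009+1552=49579,  q_6=3·753+73=2332
a_7=5:  p_7=5·49579+16009=263904,  q_7=5·2332+753=12413
a_8=1:  p_8=1·263904+49579=313483,  q_8=1·12413+2332=14745
a_9=3:  p_9=3·313483+263904=1204353,  q_9=3·14745+12413=56648
→ (1204353, 56648).  Check: 1204353²=1450466148609, 452·56648²=1450466148608, difference 1.

1204353 56648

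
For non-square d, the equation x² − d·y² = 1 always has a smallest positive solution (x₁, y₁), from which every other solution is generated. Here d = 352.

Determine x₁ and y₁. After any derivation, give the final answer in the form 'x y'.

77617 4137

[18; 1,3,5,9,5,3,1,36] for √352; ℓ=8 ⇒ convergent index 7
k=0  a_k=18  p_k/q_k = 18/1
…
k=2  a_k=3  p_k/q_k = 75/4
…
k=4  a_k=9  p_k/q_k = 3621/193
…
k=6  a_k=3  p_k/q_k = 59118/3151
k=7  a_k=1  p_k/q_k = 77617/4137
(x₁, y₁) = (77617, 4137);  77617² − 352·4137² = 1 ✓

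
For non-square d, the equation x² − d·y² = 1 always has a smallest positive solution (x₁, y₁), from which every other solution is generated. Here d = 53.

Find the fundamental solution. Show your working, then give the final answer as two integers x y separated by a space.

√53 → a₀=7, period (3,1,1,3,14); ℓ=5 odd so k=9
step 0: (7, 1)  from 7·(1,0) + (0,1)
…
step 2: (29, 4)  from 1·(22,3) + (7,1)
…
step 6: (7979, 1096)  from 3·(2599,357) + (182,25)
…
step 8: (18557, 2549)  from 1·(10578,1453) + (7979,1096)
step 9: (66249, 9100)  from 3·(18557,2549) + (10578,1453)
(x₁, y₁) = (66249, 9100);  66249² − 53·9100² = 1 ✓

66249 9100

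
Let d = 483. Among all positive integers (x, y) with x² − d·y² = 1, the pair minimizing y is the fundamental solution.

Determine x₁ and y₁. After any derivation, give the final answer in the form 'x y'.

22 1

√483 → a₀=21, period (1,42); ℓ=2 even so k=1
k=0  a_k=21  p_k/q_k = 21/1
k=1  a_k=1  p_k/q_k = 22/1
(x₁, y₁) = (22, 1);  22² − 483·1² = 1 ✓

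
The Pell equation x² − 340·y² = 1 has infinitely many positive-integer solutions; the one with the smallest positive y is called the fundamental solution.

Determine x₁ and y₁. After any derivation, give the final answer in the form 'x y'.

285769 15498

[18; 2,3,1,1,1,…,3,2,36] for √340; ℓ=14 ⇒ convergent index 13
a_0=18:  p_0=18·1+0=18,  q_0=18·0+1=1
…
a_2=3:  p_2=3·37+18=129,  q_2=3·2+1=7
a_3=1:  p_3=1·129+37=166,  q_3=1·7+2=9
…
a_12=3:  p_12=3·34813+21039=125478,  q_12=3·1888+1141=6805
a_13=2:  p_13=2·125478+34813=285769,  q_13=2·6805+1888=15498
fundamental: x₁=285769, y₁=15498  (since 81663921361 − 340·240188004 = 1)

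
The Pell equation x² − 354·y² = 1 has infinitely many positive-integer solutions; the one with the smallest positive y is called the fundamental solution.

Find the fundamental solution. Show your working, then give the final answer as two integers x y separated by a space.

258065 13716

√354 → a₀=18, period (1,4,2,2,18,2,2,4,1,36); ℓ=10 even so k=9
step 0: (18, 1)  from 18·(1,0) + (0,1)
…
step 7: (47771, 2539)  from 2·(19210,1021) + (9351,497)
step 8: (210294, 11177)  from 4·(47771,2539) + (19210,1021)
step 9: (258065, 13716)  from 1·(210294,11177) + (47771,2539)
→ (258065, 13716).  Check: 258065²=66597544225, 354·13716²=66597544224, difference 1.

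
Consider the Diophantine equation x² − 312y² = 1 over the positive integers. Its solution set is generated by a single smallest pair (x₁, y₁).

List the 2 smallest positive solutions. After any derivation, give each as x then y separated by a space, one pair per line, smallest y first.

53 3
5617 318

[17; 1,1,1,34] for √312; ℓ=4 ⇒ convergent index 3
i=0: a=17 ⇒ p=17, q=1
i=1: a=1 ⇒ p=18, q=1
i=2: a=1 ⇒ p=35, q=2
i=3: a=1 ⇒ p=53, q=3
→ (53, 3).  Check: 53²=2809, 312·3²=2808, difference 1.
n=2: (53,3)∘(53,3) = (53·53+312·3·3, 53·3+3·53) = (5617,318)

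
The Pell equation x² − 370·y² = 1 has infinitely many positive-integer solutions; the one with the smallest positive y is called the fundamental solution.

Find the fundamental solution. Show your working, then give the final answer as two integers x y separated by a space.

213859 11118

[19; 4,4,38] for √370; ℓ=3 ⇒ convergent index 5
k=0  a_k=19  p_k/q_k = 19/1
…
k=2  a_k=4  p_k/q_k = 327/17
…
k=4  a_k=4  p_k/q_k = 50339/2617
k=5  a_k=4  p_k/q_k = 213859/11118
(x₁, y₁) = (213859, 11118);  213859² − 370·11118² = 1 ✓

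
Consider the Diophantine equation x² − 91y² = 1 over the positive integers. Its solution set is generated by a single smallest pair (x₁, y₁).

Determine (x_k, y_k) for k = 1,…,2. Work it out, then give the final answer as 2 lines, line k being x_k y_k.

√91 = [9; 1,1,5,1,5,1,1,18, …], period ℓ=8 (even) → k=7
k=0  a_k=9  p_k/q_k = 9/1
k=1  a_k=1  p_k/q_k = 10/1
…
k=3  a_k=5  p_k/q_k = 105/11
k=4  a_k=1  p_k/q_k = 124/13
k=5  a_k=5  p_k/q_k = 725/76
k=6  a_k=1  p_k/q_k = 849/89
k=7  a_k=1  p_k/q_k = 1574/165
→ (1574, 165).  Check: 1574²=2477476, 91·165²=2477475, difference 1.
n=2: (1574,165)∘(1574,165) = (1574·1574+91·165·165, 1574·165+165·1574) = (4954951,519420)

1574 165
4954951 519420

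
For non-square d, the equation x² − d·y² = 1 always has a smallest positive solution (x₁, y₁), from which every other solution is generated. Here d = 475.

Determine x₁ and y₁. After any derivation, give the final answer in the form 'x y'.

√475 → a₀=21, period (1,3,1,6,2,6,1,3,1,42); ℓ=10 even so k=9
i=0: a=21 ⇒ p=21, q=1
…
i=3: a=1 ⇒ p=109, q=5
i=4: a=6 ⇒ p=741, q=34
i=5: a=2 ⇒ p=1591, q=73
i=6: a=6 ⇒ p=10287, q=472
i=7: a=1 ⇒ p=11878, q=545
i=8: a=3 ⇒ p=45921, q=2107
i=9: a=1 ⇒ p=57799, q=2652
fundamental: x₁=57799, y₁=2652  (since 3340724401 − 475·7033104 = 1)

57799 2652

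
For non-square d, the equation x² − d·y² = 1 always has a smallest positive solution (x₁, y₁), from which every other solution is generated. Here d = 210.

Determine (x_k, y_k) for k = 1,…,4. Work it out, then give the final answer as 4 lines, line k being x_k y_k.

29 2
1681 116
97469 6726
5651521 389992

d=210: √d = [14; 2,28] (ℓ=2, even), read p_1/q_1
a_0=14:  p_0=14·1+0=14,  q_0=14·0+1=1
a_1=2:  p_1=2·14+1=29,  q_1=2·1+0=2
→ (29, 2).  Check: 29²=841, 210·2²=840, difference 1.
n=2: (29,2)∘(29,2) = (29·29+210·2·2, 29·2+2·29) = (1681,116)
n=3: (1681,116)∘(29,2) = (29·1681+210·2·116, 29·116+2·1681) = (97469,6726)
n=4: (97469,6726)∘(29,2) = (29·97469+210·2·6726, 29·6726+2·97469) = (5651521,389992)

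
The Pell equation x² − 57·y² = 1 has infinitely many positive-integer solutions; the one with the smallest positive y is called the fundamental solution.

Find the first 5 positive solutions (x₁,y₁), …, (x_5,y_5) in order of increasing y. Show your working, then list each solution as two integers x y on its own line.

151 20
45601 6040
13771351 1824060
4158902401 550860080
1255974753751 166357920100

[7; 1,1,4,1,1,14] for √57; ℓ=6 ⇒ convergent index 5
step 0: (7, 1)  from 7·(1,0) + (0,1)
…
step 3: (68, 9)  from 4·(15,2) + (8,1)
step 4: (83, 11)  from 1·(68,9) + (15,2)
step 5: (151, 20)  from 1·(83,11) + (68,9)
fundamental: x₁=151, y₁=20  (since 22801 − 57·400 = 1)
k=2:  x_2 = 151·151+57·20·20 = 45601,  y_2 = 151·20+20·151 = 6040
k=3:  x_3 = 151·45601+57·20·6040 = 13771351,  y_3 = 151·6040+20·45601 = 1824060
k=4:  x_4 = 151·13771351+57·20·1824060 = 4158902401,  y_4 = 151·1824060+20·13771351 = 550860080
k=5:  x_5 = 151·4158902401+57·20·550860080 = 1255974753751,  y_5 = 151·550860080+20·4158902401 = 166357920100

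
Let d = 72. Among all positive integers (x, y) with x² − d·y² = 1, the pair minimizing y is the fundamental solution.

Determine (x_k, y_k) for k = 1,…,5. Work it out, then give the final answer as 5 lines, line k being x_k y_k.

√72 = [8; 2,16, …], period ℓ=2 (even) → k=1
k=0  a_k=8  p_k/q_k = 8/1
k=1  a_k=2  p_k/q_k = 17/2
fundamental: x₁=17, y₁=2  (since 289 − 72·4 = 1)
(17+2√72)^2 = 577 + 68√72
(17+2√72)^3 = 19601 + 2310√72
(17+2√72)^4 = 665857 + 78472√72
(17+2√72)^5 = 22619537 + 2665738√72

17 2
577 68
19601 2310
665857 78472
22619537 2665738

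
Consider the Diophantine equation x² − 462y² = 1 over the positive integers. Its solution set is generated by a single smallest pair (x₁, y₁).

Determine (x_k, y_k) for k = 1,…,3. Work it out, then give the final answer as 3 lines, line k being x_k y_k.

43 2
3697 172
317899 14790

√462 → a₀=21, period (2,42); ℓ=2 even so k=1
step 0: (21, 1)  from 21·(1,0) + (0,1)
step 1: (43, 2)  from 2·(21,1) + (1,0)
fundamental: x₁=43, y₁=2  (since 1849 − 462·4 = 1)
k=2:  x_2 = 43·43+462·2·2 = 3697,  y_2 = 43·2+2·43 = 172
k=3:  x_3 = 43·3697+462·2·172 = 317899,  y_3 = 43·172+2·3697 = 14790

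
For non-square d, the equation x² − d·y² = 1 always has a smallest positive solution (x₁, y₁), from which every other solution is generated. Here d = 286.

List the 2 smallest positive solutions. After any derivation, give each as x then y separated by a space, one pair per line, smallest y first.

561835 33222
631317134449 37330564740

√286 → a₀=16, period (1,10,3,3,2,3,3,10,1,32); ℓ=10 even so k=9
i=0: a=16 ⇒ p=16, q=1
i=1: a=1 ⇒ p=17, q=1
i=2: a=10 ⇒ p=186, q=11
i=3: a=3 ⇒ p=575, q=34
i=4: a=3 ⇒ p=1911, q=113
…
i=6: a=3 ⇒ p=15102, q=893
i=7: a=3 ⇒ p=49703, q=2939
i=8: a=10 ⇒ p=512132, q=30283
i=9: a=1 ⇒ p=561835, q=33222
(x₁, y₁) = (561835, 33222);  561835² − 286·33222² = 1 ✓
(561835+33222√286)^2 = 631317134449 + 37330564740√286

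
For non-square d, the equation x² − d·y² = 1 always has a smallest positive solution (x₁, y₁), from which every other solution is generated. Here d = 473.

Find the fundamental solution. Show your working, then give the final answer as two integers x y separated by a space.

[21; 1,2,1,42] for √473; ℓ=4 ⇒ convergent index 3
a_0=21:  p_0=21·1+0=21,  q_0=21·0+1=1
a_1=1:  p_1=1·21+1=22,  q_1=1·1+0=1
a_2=2:  p_2=2·22+21=65,  q_2=2·1+1=3
a_3=1:  p_3=1·65+22=87,  q_3=1·3+1=4
(x₁, y₁) = (87, 4);  87² − 473·4² = 1 ✓

87 4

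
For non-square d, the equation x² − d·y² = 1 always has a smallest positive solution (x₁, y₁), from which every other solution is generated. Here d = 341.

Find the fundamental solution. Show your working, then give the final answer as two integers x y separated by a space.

√341 → a₀=18, period (2,6,1,8,2,…,6,2,36); ℓ=14 even so k=13
k=0  a_k=18  p_k/q_k = 18/1
k=1  a_k=2  p_k/q_k = 37/2
k=2  a_k=6  p_k/q_k = 240/13
…
k=5  a_k=2  p_k/q_k = 5189/281
…
k=7  a_k=2  p_k/q_k = 20479/1109
…
k=9  a_k=2  p_k/q_k = 76727/4155
…
k=11  a_k=1  p_k/q_k = 718667/38918
k=12  a_k=6  p_k/q_k = 4953942/268271
k=13  a_k=2  p_k/q_k = 10626551/575460
(x₁, y₁) = (10626551, 575460);  10626551² − 341·575460² = 1 ✓

10626551 575460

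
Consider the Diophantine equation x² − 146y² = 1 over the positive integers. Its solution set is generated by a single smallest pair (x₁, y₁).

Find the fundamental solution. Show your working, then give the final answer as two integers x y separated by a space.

√146 → a₀=12, period (12,24); ℓ=2 even so k=1
step 0: (12, 1)  from 12·(1,0) + (0,1)
step 1: (145, 12)  from 12·(12,1) + (1,0)
(x₁, y₁) = (145, 12);  145² − 146·12² = 1 ✓

145 12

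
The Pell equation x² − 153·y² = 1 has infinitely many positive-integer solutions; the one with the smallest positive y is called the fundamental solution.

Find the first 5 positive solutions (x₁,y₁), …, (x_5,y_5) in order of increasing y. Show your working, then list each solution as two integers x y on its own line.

d=153: √d = [12; 2,1,2,2,2,1,2,24] (ℓ=8, even), read p_7/q_7
step 0: (12, 1)  from 12·(1,0) + (0,1)
step 1: (25, 2)  from 2·(12,1) + (1,0)
…
step 3: (99, 8)  from 2·(37,3) + (25,2)
step 4: (235, 19)  from 2·(99,8) + (37,3)
…
step 6: (804, 65)  from 1·(569,46) + (235,19)
step 7: (2177, 176)  from 2·(804,65) + (569,46)
fundamental: x₁=2177, y₁=176  (since 4739329 − 153·30976 = 1)
(x_2, y_2) = (2177·2177 + 153·176·176, 2177·176 + 176·2177) = (9478657, 766304)
(x_3, y_3) = (2177·9478657 + 153·176·766304, 2177·766304 + 176·9478657) = (41270070401, 3336487440)
(x_4, y_4) = (2177·41270070401 + 153·176·3336487440, 2177·3336487440 + 176·41270070401) = (179689877047297, 14527065547456)
(x_5, y_5) = (2177·179689877047297 + 153·176·14527065547456, 2177·14527065547456 + 176·179689877047297) = (782369683393860737, 63250840057135984)

2177 176
9478657 766304
41270070401 3336487440
179689877047297 14527065547456
782369683393860737 63250840057135984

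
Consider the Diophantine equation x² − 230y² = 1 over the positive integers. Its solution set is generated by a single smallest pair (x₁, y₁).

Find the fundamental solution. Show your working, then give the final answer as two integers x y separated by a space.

91 6

√230 = [15; 6,30, …], period ℓ=2 (even) → k=1
k=0  a_k=15  p_k/q_k = 15/1
k=1  a_k=6  p_k/q_k = 91/6
→ (91, 6).  Check: 91²=8281, 230·6²=8280, difference 1.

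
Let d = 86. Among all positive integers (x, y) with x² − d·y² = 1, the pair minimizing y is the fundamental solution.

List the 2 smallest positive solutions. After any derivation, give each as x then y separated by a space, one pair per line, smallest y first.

√86 → a₀=9, period (3,1,1,1,8,1,1,1,3,18); ℓ=10 even so k=9
a_0=9:  p_0=9·1+0=9,  q_0=9·0+1=1
…
a_2=1:  p_2=1·28+9=37,  q_2=1·3+1=4
a_3=1:  p_3=1·37+28=65,  q_3=1·4+3=7
a_4=1:  p_4=1·65+37=102,  q_4=1·7+4=11
…
a_6=1:  p_6=1·881+102=983,  q_6=1·95+11=106
…
a_8=1:  p_8=1·1864+983=2847,  q_8=1·201+106=307
a_9=3:  p_9=3·2847+1864=10405,  q_9=3·307+201=1122
(x₁, y₁) = (10405, 1122);  10405² − 86·1122² = 1 ✓
n=2: (10405,1122)∘(10405,1122) = (10405·10405+86·1122·1122, 10405·1122+1122·10405) = (216528049,23348820)

10405 1122
216528049 23348820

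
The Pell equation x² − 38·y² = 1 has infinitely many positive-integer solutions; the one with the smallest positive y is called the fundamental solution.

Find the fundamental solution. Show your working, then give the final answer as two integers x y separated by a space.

d=38: √d = [6; 6,12] (ℓ=2, even), read p_1/q_1
step 0: (6, 1)  from 6·(1,0) + (0,1)
step 1: (37, 6)  from 6·(6,1) + (1,0)
→ (37, 6).  Check: 37²=1369, 38·6²=1368, difference 1.

37 6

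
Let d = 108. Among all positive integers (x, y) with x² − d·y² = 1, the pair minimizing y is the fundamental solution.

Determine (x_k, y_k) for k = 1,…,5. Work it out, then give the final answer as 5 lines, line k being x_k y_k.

1351 130
3650401 351260
9863382151 949104390
26650854921601 2564479710520
72010600134783751 6929223228720650

√108 → a₀=10, period (2,1,1,4,1,1,2,20); ℓ=8 even so k=7
i=0: a=10 ⇒ p=10, q=1
i=1: a=2 ⇒ p=21, q=2
…
i=4: a=4 ⇒ p=239, q=23
i=5: a=1 ⇒ p=291, q=28
i=6: a=1 ⇒ p=530, q=51
i=7: a=2 ⇒ p=1351, q=130
fundamental: x₁=1351, y₁=130  (since 1825201 − 108·16900 = 1)
(x_2, y_2) = (1351·1351 + 108·130·130, 1351·130 + 130·1351) = (3650401, 351260)
(x_3, y_3) = (1351·3650401 + 108·130·351260, 1351·351260 + 130·3650401) = (9863382151, 949104390)
(x_4, y_4) = (1351·9863382151 + 108·130·949104390, 1351·949104390 + 130·9863382151) = (26650854921601, 2564479710520)
(x_5, y_5) = (1351·26650854921601 + 108·130·2564479710520, 1351·2564479710520 + 130·26650854921601) = (72010600134783751, 6929223228720650)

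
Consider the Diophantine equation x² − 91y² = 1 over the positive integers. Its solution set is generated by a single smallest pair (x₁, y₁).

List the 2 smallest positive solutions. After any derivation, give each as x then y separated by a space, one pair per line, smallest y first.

1574 165
4954951 519420

d=91: √d = [9; 1,1,5,1,5,1,1,18] (ℓ=8, even), read p_7/q_7
a_0=9:  p_0=9·1+0=9,  q_0=9·0+1=1
a_1=1:  p_1=1·9+1=10,  q_1=1·1+0=1
a_2=1:  p_2=1·10+9=19,  q_2=1·1+1=2
a_3=5:  p_3=5·19+10=105,  q_3=5·2+1=11
a_4=1:  p_4=1·105+19=124,  q_4=1·11+2=13
…
a_6=1:  p_6=1·725+124=849,  q_6=1·76+13=89
a_7=1:  p_7=1·849+725=1574,  q_7=1·89+76=165
(x₁, y₁) = (1574, 165);  1574² − 91·165² = 1 ✓
k=2:  x_2 = 1574·1574+91·165·165 = 4954951,  y_2 = 1574·165+165·1574 = 519420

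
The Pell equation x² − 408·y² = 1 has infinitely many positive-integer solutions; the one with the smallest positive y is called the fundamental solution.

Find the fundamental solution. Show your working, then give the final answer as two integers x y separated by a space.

101 5

√408 = [20; 5,40, …], period ℓ=2 (even) → k=1
a_0=20:  p_0=20·1+0=20,  q_0=20·0+1=1
a_1=5:  p_1=5·20+1=101,  q_1=5·1+0=5
(x₁, y₁) = (101, 5);  101² − 408·5² = 1 ✓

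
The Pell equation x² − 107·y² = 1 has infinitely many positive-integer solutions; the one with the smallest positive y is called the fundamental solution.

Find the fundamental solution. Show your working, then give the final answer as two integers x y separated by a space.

√107 → a₀=10, period (2,1,9,1,2,20); ℓ=6 even so k=5
k=0  a_k=10  p_k/q_k = 10/1
k=1  a_k=2  p_k/q_k = 21/2
…
k=4  a_k=1  p_k/q_k = 331/32
k=5  a_k=2  p_k/q_k = 962/93
(x₁, y₁) = (962, 93);  962² − 107·93² = 1 ✓

962 93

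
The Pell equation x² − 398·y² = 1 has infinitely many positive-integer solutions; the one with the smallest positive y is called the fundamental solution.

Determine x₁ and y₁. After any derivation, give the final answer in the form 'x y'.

399 20

[19; 1,18,1,38] for √398; ℓ=4 ⇒ convergent index 3
a_0=19:  p_0=19·1+0=19,  q_0=19·0+1=1
…
a_2=18:  p_2=18·20+19=379,  q_2=18·1+1=19
a_3=1:  p_3=1·379+20=399,  q_3=1·19+1=20
(x₁, y₁) = (399, 20);  399² − 398·20² = 1 ✓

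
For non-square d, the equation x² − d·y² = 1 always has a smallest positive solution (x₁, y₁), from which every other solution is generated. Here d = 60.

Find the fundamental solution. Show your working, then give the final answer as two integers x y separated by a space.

√60 → a₀=7, period (1,2,1,14); ℓ=4 even so k=3
k=0  a_k=7  p_k/q_k = 7/1
…
k=2  a_k=2  p_k/q_k = 23/3
k=3  a_k=1  p_k/q_k = 31/4
fundamental: x₁=31, y₁=4  (since 961 − 60·16 = 1)

31 4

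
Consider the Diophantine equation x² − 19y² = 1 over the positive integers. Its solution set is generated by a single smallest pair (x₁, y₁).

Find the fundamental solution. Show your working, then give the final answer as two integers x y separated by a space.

d=19: √d = [4; 2,1,3,1,2,8] (ℓ=6, even), read p_5/q_5
a_0=4:  p_0=4·1+0=4,  q_0=4·0+1=1
…
a_4=1:  p_4=1·48+13=61,  q_4=1·11+3=14
a_5=2:  p_5=2·61+48=170,  q_5=2·14+11=39
→ (170, 39).  Check: 170²=28900, 19·39²=28899, difference 1.

170 39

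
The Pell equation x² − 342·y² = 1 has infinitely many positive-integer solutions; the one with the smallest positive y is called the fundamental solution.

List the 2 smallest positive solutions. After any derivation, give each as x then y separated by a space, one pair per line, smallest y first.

d=342: √d = [18; 2,36] (ℓ=2, even), read p_1/q_1
step 0: (18, 1)  from 18·(1,0) + (0,1)
step 1: (37, 2)  from 2·(18,1) + (1,0)
(x₁, y₁) = (37, 2);  37² − 342·2² = 1 ✓
k=2:  x_2 = 37·37+342·2·2 = 2737,  y_2 = 37·2+2·37 = 148

37 2
2737 148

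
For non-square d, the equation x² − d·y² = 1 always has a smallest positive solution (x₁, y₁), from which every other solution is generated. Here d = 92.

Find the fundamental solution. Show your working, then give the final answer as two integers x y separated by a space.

√92 = [9; 1,1,2,4,2,1,1,18, …], period ℓ=8 (even) → k=7
a_0=9:  p_0=9·1+0=9,  q_0=9·0+1=1
…
a_2=1:  p_2=1·10+9=19,  q_2=1·1+1=2
a_3=2:  p_3=2·19+10=48,  q_3=2·2+1=5
a_4=4:  p_4=4·48+19=211,  q_4=4·5+2=22
…
a_6=1:  p_6=1·470+211=681,  q_6=1·49+22=71
a_7=1:  p_7=1·681+470=1151,  q_7=1·71+49=120
→ (1151, 120).  Check: 1151²=1324801, 92·120²=1324800, difference 1.

1151 120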